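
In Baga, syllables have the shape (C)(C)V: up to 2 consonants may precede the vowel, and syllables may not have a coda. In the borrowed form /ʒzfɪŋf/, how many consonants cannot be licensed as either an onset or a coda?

3

Under (C)(C)V, the unsyllabifiable consonants are /ʒ/, /ŋ/, /f/ (no codas are permitted; onsets may contain at most 2 consonants).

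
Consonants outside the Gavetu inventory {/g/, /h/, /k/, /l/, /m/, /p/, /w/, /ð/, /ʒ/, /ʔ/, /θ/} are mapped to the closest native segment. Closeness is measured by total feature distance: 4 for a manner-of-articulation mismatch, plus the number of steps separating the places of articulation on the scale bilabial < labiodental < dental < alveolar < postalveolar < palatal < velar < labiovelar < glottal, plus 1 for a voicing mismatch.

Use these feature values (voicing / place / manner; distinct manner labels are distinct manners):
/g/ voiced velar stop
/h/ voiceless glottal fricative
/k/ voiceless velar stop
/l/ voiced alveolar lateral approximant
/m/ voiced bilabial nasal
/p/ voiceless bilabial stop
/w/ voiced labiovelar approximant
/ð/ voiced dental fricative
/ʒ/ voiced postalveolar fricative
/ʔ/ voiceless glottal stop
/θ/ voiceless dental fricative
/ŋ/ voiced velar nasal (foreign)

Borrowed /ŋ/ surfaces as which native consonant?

g

/g/ is closest: manner differs (nasal→stop, +4), place distance 0 (velar→velar), same voicing; total 4. Next closest is /k/ at distance 5.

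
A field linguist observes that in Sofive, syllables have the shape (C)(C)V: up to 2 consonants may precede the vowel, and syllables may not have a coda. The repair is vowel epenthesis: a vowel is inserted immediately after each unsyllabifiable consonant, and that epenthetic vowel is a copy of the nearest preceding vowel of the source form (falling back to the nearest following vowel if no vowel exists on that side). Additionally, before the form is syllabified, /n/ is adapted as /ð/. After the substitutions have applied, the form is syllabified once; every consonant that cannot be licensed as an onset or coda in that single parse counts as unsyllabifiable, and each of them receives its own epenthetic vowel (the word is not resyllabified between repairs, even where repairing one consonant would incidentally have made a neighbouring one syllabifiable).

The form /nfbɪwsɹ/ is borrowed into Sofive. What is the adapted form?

Substitution: /n/ → /ð/, giving /ðfbɪwsɹ/.
The consonants /ð/, /w/, /s/, /ɹ/ cannot be parsed into a legal (C)(C)V syllable (no codas are permitted; onsets may contain at most 2 consonants).
Epenthesis after each stranded consonant: /ð/ → /ðɪ/, /w/ → /wɪ/, /s/ → /sɪ/, /ɹ/ → /ɹɪ/.

ðɪfbɪwɪsɪɹɪ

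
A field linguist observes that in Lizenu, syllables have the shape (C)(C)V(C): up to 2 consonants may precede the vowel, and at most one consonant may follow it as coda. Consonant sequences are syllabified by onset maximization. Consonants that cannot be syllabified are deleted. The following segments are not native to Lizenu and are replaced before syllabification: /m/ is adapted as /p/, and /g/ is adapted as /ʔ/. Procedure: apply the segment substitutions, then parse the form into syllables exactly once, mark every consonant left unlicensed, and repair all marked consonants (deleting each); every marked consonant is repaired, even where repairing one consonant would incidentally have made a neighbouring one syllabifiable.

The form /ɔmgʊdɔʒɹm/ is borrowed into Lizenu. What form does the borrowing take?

ɔpʔʊdɔʒ

Substitution: /m/ → /p/, /g/ → /ʔ/, giving /ɔpʔʊdɔʒɹp/.
The consonants /ɹ/, /p/ cannot be parsed into a legal (C)(C)V(C) syllable (at most one coda consonant is licensed; onsets may contain at most 2 consonants).
Deletion applies to /ɹ/, /p/.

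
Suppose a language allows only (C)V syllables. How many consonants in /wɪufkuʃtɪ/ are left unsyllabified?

Syllabifying with onset maximization leaves /f/, /ʃ/ stranded (no codas are permitted; onsets are limited to one consonant).

2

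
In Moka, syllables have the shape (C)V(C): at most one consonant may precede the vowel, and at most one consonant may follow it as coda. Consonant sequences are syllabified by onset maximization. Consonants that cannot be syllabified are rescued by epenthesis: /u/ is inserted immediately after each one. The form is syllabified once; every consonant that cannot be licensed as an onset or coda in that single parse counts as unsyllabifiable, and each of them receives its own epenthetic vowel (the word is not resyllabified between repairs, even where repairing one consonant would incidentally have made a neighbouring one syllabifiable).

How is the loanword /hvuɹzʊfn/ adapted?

Under (C)V(C), the unsyllabifiable consonants are /h/, /n/ (at most one coda consonant is licensed; onsets are limited to one consonant).
Epenthesis after each stranded consonant: /h/ → /hu/, /n/ → /nu/.

huvuɹzʊfnu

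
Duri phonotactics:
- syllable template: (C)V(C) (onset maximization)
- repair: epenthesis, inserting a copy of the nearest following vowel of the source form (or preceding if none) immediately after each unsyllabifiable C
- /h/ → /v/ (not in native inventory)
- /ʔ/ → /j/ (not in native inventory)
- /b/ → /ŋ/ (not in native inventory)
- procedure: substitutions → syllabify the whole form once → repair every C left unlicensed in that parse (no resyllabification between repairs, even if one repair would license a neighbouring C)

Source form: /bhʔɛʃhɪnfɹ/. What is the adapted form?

ŋɛvɛjɛʃvɪnfɪɹɪ

Substitution: /b/ → /ŋ/, /h/ → /v/, /ʔ/ → /j/, giving /ŋvjɛʃvɪnfɹ/.
The consonants /ŋ/, /v/, /f/, /ɹ/ cannot be parsed into a legal (C)V(C) syllable (at most one coda consonant is licensed; onsets are limited to one consonant).
Inserting the epenthetic vowel yields /ŋ/ → /ŋɛ/, /v/ → /vɛ/, /f/ → /fɪ/, /ɹ/ → /ɹɪ/.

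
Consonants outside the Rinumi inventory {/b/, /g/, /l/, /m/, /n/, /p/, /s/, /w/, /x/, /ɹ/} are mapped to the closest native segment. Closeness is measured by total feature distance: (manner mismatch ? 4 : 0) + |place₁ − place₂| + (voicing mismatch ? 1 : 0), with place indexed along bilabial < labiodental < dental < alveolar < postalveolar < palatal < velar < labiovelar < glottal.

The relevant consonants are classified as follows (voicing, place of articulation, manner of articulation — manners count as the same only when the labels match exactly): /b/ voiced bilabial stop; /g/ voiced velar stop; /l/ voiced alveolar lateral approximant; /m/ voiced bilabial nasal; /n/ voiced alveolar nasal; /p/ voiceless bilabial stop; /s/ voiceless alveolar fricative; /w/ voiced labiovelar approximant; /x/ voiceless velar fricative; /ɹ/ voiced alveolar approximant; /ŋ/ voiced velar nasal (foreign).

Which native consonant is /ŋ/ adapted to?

/n/ is closest: same manner (nasal), place distance 3 (velar→alveolar), same voicing; total 3. Next closest is /g/ at distance 4.

n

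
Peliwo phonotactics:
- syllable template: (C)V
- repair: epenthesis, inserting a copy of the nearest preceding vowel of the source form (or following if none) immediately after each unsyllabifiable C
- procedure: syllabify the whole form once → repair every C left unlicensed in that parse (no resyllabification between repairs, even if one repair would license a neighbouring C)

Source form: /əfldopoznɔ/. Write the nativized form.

Syllabifying with onset maximization leaves /f/, /l/, /z/ stranded (no codas are permitted; onsets are limited to one consonant).
Each unlicensed consonant becomes the onset of a new syllable: /f/ → /fə/, /l/ → /lə/, /z/ → /zo/.

əfələdopozonɔ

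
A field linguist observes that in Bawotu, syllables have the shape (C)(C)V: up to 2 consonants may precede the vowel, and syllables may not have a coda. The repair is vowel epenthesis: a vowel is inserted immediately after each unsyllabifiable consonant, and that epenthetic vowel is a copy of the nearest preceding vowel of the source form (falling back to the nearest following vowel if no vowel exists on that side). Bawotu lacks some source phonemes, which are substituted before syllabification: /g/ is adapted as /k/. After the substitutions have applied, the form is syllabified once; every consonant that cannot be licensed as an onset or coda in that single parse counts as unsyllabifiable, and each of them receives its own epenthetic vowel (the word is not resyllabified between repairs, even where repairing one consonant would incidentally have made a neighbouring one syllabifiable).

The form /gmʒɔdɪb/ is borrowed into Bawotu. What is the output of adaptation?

Substitution: /g/ → /k/, giving /kmʒɔdɪb/.
Syllabifying with onset maximization leaves /k/, /b/ stranded (no codas are permitted; onsets may contain at most 2 consonants).
Each unlicensed consonant becomes the onset of a new syllable: /k/ → /kɔ/, /b/ → /bɪ/.

kɔmʒɔdɪbɪ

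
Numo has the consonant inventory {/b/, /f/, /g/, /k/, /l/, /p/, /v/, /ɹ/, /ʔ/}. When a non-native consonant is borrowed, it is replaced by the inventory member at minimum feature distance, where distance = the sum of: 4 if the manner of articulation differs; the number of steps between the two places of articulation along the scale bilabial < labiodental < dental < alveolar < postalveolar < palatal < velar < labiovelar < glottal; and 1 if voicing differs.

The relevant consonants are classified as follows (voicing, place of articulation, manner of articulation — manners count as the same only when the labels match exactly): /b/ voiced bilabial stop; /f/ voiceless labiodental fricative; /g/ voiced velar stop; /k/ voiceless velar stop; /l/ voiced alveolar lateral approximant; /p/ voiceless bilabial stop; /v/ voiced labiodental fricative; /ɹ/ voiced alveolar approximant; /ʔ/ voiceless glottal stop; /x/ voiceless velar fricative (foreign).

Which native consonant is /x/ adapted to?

k

/k/ is closest: manner differs (fricative→stop, +4), place distance 0 (velar→velar), same voicing; total 4. Next closest is /f/ at distance 5.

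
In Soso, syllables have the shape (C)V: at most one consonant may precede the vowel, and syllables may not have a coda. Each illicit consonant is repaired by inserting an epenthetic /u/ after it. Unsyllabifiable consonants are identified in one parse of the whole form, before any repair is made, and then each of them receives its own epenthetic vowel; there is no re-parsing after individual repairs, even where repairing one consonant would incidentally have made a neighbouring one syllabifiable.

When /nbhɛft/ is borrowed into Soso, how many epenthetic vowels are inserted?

The unsyllabifiable consonants are /n/, /b/, /f/, /t/; each receives one epenthetic vowel.

4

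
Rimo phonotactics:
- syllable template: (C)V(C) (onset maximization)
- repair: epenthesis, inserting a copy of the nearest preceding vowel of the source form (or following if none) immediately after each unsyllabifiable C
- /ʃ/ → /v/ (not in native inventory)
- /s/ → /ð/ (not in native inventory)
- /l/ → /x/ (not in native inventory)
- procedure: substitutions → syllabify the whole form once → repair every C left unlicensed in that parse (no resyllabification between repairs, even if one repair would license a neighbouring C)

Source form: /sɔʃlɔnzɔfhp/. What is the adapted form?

Substitution: /s/ → /ð/, /ʃ/ → /v/, /l/ → /x/, giving /ðɔvxɔnzɔfhp/.
Under (C)V(C), the unsyllabifiable consonants are /h/, /p/ (at most one coda consonant is licensed; onsets are limited to one consonant).
Each unlicensed consonant becomes the onset of a new syllable: /h/ → /hɔ/, /p/ → /pɔ/.

ðɔvxɔnzɔfhɔpɔ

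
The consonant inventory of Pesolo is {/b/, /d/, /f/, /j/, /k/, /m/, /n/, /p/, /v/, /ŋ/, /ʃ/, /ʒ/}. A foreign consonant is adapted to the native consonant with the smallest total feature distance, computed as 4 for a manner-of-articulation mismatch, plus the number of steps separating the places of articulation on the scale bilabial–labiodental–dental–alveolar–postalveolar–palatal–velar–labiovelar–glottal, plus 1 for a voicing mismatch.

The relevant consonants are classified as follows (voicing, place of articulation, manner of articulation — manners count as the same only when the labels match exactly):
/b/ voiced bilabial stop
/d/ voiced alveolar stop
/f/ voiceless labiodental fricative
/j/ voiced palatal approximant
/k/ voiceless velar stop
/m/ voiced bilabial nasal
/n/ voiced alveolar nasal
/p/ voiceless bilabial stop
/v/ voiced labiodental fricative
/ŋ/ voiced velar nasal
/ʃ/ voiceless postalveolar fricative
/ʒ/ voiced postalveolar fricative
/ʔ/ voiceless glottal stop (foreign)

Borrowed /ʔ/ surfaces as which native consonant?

k

/k/ is closest: same manner (stop), place distance 2 (glottal→velar), same voicing; total 2. Next closest is /d/ at distance 6.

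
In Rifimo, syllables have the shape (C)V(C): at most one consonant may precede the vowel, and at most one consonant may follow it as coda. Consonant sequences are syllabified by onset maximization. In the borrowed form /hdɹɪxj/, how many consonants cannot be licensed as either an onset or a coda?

The consonants /h/, /d/, /j/ cannot be parsed into a legal (C)V(C) syllable (at most one coda consonant is licensed; onsets are limited to one consonant).

3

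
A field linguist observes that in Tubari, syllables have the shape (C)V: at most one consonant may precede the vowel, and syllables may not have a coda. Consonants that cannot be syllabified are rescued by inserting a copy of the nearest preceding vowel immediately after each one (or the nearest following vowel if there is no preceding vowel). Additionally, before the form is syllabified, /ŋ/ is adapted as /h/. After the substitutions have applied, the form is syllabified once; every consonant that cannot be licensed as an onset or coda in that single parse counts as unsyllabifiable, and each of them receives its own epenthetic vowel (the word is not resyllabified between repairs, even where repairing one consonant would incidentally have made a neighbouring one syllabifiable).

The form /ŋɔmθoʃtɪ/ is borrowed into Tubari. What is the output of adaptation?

Substitution: /ŋ/ → /h/, giving /hɔmθoʃtɪ/.
Under (C)V, the unsyllabifiable consonants are /m/, /ʃ/ (no codas are permitted; onsets are limited to one consonant).
Epenthesis after each stranded consonant: /m/ → /mɔ/, /ʃ/ → /ʃo/.

hɔmɔθoʃotɪ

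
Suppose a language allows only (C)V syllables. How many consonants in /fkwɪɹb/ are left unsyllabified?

Under (C)V, the unsyllabifiable consonants are /f/, /k/, /ɹ/, /b/ (no codas are permitted; onsets are limited to one consonant).

4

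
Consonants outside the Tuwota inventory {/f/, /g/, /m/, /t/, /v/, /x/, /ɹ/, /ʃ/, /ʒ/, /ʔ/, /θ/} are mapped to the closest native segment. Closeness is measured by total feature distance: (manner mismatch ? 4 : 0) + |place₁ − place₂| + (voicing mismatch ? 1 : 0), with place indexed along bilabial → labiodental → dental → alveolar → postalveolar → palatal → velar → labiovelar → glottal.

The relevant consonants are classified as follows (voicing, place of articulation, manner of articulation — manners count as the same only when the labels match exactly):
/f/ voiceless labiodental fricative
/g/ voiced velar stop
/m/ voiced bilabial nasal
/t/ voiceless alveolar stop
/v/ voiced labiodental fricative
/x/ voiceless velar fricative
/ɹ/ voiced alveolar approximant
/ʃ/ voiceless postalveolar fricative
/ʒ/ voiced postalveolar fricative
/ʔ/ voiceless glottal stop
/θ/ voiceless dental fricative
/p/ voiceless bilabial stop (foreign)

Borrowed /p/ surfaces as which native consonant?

t

/t/ is closest: same manner (stop), place distance 3 (bilabial→alveolar), same voicing; total 3. Next closest is /f/ at distance 5.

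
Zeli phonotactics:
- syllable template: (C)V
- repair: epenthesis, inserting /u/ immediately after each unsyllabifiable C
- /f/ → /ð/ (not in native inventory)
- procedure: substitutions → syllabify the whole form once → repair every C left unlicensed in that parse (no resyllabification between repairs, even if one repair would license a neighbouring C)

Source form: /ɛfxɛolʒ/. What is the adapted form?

ɛðuxɛoluʒu

Substitution: /f/ → /ð/, giving /ɛðxɛolʒ/.
The consonants /ð/, /l/, /ʒ/ cannot be parsed into a legal (C)V syllable (no codas are permitted; onsets are limited to one consonant).
Inserting the epenthetic vowel yields /ð/ → /ðu/, /l/ → /lu/, /ʒ/ → /ʒu/.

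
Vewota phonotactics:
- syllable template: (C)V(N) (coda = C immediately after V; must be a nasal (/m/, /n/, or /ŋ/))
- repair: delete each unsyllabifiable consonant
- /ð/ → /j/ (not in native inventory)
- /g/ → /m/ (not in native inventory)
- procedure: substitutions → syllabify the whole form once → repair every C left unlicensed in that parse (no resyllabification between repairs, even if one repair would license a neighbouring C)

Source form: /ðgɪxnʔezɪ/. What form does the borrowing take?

Substitution: /ð/ → /j/, /g/ → /m/, giving /jmɪxnʔezɪ/.
Syllabifying with onset maximization leaves /j/, /x/, /n/ stranded (only a nasal (/m/, /n/, or /ŋ/) is licensed in coda position; onsets are limited to one consonant).
Deletion applies to /j/, /x/, /n/.

mɪʔezɪ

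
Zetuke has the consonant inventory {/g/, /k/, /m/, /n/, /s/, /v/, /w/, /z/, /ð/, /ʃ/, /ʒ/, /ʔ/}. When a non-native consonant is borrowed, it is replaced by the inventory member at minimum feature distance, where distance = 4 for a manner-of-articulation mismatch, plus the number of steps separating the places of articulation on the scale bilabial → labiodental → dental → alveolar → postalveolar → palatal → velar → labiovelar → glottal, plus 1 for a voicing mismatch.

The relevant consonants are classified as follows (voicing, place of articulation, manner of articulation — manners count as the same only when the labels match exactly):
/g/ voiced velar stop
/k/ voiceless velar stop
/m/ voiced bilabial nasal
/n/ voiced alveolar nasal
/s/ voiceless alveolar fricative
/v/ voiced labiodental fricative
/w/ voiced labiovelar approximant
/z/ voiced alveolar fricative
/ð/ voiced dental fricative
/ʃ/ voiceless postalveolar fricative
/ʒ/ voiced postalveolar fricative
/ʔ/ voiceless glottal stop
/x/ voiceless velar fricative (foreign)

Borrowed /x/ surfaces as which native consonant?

/ʃ/ is closest: same manner (fricative), place distance 2 (velar→postalveolar), same voicing; total 2. Next closest is /s/ at distance 3.

ʃ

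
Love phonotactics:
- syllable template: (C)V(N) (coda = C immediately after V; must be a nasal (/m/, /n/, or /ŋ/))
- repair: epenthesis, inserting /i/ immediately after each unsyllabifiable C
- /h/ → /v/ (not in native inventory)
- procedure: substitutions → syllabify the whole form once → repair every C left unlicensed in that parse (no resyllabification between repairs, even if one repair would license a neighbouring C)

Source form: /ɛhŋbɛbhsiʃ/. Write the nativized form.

ɛviŋibɛbivisiʃi

Substitution: /h/ → /v/, giving /ɛvŋbɛbvsiʃ/.
The consonants /v/, /ŋ/, /b/, /v/, /ʃ/ cannot be parsed into a legal (C)V(N) syllable (only a nasal (/m/, /n/, or /ŋ/) is licensed in coda position; onsets are limited to one consonant).
Inserting the epenthetic vowel yields /v/ → /vi/, /ŋ/ → /ŋi/, /b/ → /bi/, /v/ → /vi/, /ʃ/ → /ʃi/.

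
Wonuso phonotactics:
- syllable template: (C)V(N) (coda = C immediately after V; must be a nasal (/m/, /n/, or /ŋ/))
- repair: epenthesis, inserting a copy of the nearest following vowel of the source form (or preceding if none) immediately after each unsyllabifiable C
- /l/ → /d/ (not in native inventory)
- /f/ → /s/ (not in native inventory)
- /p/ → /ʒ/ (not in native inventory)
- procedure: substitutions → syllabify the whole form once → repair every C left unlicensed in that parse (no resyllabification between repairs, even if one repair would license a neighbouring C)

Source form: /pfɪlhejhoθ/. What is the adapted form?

ʒɪsɪdehejohoθo

Substitution: /p/ → /ʒ/, /f/ → /s/, /l/ → /d/, giving /ʒsɪdhejhoθ/.
The consonants /ʒ/, /d/, /j/, /θ/ cannot be parsed into a legal (C)V(N) syllable (only a nasal (/m/, /n/, or /ŋ/) is licensed in coda position; onsets are limited to one consonant).
Epenthesis after each stranded consonant: /ʒ/ → /ʒɪ/, /d/ → /de/, /j/ → /jo/, /θ/ → /θo/.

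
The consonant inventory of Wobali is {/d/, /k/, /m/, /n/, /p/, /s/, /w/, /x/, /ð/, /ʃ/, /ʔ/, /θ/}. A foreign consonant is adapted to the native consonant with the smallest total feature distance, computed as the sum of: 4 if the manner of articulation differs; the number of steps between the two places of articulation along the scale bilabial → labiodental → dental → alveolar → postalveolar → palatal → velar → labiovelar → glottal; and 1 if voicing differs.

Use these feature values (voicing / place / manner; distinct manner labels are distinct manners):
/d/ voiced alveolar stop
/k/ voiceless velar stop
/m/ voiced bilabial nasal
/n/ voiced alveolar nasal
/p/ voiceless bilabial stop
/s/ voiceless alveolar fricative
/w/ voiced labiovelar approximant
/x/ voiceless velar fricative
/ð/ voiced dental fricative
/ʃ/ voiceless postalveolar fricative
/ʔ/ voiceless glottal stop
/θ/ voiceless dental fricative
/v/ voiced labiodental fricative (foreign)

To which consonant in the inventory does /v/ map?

ð

/ð/ is closest: same manner (fricative), place distance 1 (labiodental→dental), same voicing; total 1. Next closest is /θ/ at distance 2.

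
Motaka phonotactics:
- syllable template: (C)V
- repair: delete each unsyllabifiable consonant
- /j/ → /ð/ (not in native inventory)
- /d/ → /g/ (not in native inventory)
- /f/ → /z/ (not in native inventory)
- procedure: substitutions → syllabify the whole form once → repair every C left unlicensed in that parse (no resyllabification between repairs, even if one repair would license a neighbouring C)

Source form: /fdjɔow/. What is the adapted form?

ðɔo

Substitution: /f/ → /z/, /d/ → /g/, /j/ → /ð/, giving /zgðɔow/.
The consonants /z/, /g/, /w/ cannot be parsed into a legal (C)V syllable (no codas are permitted; onsets are limited to one consonant).
Deleting the stranded consonants removes /z/, /g/, /w/.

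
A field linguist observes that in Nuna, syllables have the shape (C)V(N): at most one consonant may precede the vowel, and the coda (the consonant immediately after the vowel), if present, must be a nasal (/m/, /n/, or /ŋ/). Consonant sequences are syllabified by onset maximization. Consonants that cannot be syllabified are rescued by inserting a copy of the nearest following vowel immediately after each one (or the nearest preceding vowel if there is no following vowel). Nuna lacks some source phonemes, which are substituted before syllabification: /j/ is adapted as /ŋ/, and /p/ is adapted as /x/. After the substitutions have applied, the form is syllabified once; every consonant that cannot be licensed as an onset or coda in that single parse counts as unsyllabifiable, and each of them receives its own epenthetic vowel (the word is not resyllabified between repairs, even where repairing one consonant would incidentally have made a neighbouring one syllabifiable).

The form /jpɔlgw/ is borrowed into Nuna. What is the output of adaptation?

Substitution: /j/ → /ŋ/, /p/ → /x/, giving /ŋxɔlgw/.
Syllabifying with onset maximization leaves /ŋ/, /l/, /g/, /w/ stranded (only a nasal (/m/, /n/, or /ŋ/) is licensed in coda position; onsets are limited to one consonant).
Inserting the epenthetic vowel yields /ŋ/ → /ŋɔ/, /l/ → /lɔ/, /g/ → /gɔ/, /w/ → /wɔ/.

ŋɔxɔlɔgɔwɔ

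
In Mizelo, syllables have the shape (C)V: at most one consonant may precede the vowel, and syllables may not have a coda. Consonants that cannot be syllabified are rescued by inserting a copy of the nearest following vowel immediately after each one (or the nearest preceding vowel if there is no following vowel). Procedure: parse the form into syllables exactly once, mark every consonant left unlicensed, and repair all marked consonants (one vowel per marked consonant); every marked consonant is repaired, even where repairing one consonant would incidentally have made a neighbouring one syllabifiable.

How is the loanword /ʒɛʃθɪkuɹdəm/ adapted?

Under (C)V, the unsyllabifiable consonants are /ʃ/, /ɹ/, /m/ (no codas are permitted; onsets are limited to one consonant).
Epenthesis after each stranded consonant: /ʃ/ → /ʃɪ/, /ɹ/ → /ɹə/, /m/ → /mə/.

ʒɛʃɪθɪkuɹədəmə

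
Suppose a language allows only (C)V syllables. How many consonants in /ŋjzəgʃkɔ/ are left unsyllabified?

The consonants /ŋ/, /j/, /g/, /ʃ/ cannot be parsed into a legal (C)V syllable (no codas are permitted; onsets are limited to one consonant).

4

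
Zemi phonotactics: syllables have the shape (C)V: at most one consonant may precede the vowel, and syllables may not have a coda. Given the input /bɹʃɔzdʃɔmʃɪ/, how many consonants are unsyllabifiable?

Under (C)V, the unsyllabifiable consonants are /b/, /ɹ/, /z/, /d/, /m/ (no codas are permitted; onsets are limited to one consonant).

5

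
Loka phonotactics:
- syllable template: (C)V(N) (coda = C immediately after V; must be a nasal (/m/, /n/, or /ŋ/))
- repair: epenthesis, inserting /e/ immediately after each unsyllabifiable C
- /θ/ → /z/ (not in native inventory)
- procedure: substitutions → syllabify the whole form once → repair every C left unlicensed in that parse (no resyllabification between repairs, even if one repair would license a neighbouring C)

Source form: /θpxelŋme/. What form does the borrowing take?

zepexeleŋeme

Substitution: /θ/ → /z/, giving /zpxelŋme/.
The consonants /z/, /p/, /l/, /ŋ/ cannot be parsed into a legal (C)V(N) syllable (only a nasal (/m/, /n/, or /ŋ/) is licensed in coda position; onsets are limited to one consonant).
Each unlicensed consonant becomes the onset of a new syllable: /z/ → /ze/, /p/ → /pe/, /l/ → /le/, /ŋ/ → /ŋe/.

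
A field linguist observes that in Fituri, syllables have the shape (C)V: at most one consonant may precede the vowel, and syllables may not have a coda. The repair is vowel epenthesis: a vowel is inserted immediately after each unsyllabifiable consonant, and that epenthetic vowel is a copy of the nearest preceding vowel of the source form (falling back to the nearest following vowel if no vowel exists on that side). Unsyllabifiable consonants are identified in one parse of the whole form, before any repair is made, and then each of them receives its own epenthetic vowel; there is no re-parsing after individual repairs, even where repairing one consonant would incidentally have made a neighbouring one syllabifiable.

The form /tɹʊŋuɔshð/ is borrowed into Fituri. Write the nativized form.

The consonants /t/, /s/, /h/, /ð/ cannot be parsed into a legal (C)V syllable (no codas are permitted; onsets are limited to one consonant).
Each unlicensed consonant becomes the onset of a new syllable: /t/ → /tʊ/, /s/ → /sɔ/, /h/ → /hɔ/, /ð/ → /ðɔ/.

tʊɹʊŋuɔsɔhɔðɔ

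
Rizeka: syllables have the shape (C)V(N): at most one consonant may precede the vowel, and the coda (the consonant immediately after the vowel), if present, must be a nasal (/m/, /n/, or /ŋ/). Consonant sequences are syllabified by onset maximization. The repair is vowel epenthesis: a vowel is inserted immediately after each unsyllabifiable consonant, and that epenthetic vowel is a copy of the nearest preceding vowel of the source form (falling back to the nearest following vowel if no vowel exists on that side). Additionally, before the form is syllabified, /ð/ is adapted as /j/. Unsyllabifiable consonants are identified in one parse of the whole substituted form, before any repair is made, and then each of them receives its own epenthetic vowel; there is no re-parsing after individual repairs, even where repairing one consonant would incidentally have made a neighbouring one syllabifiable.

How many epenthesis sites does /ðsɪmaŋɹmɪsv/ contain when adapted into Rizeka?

4

After substitution the input is /jsɪmaŋɹmɪsv/.
The unsyllabifiable consonants are /j/, /ɹ/, /s/, /v/; each receives one epenthetic vowel.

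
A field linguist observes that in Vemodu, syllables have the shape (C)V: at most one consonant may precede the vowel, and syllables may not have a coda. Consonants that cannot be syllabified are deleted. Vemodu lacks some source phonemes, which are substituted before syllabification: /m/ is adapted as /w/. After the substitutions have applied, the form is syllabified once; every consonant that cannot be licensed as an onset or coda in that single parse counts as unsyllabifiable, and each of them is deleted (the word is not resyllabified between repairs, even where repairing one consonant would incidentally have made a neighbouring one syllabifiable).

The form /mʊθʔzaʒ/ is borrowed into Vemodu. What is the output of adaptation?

wʊza

Substitution: /m/ → /w/, giving /wʊθʔzaʒ/.
The consonants /θ/, /ʔ/, /ʒ/ cannot be parsed into a legal (C)V syllable (no codas are permitted; onsets are limited to one consonant).
Deleting the stranded consonants removes /θ/, /ʔ/, /ʒ/.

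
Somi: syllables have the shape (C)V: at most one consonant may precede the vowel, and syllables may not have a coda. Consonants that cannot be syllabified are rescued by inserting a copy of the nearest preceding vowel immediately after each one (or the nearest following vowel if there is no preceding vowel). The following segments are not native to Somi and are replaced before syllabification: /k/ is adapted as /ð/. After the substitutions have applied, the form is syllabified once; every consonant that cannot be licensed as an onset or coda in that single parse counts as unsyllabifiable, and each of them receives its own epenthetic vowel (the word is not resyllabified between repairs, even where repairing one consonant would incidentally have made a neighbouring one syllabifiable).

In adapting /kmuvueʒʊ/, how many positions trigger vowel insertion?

After substitution the input is /ðmuvueʒʊ/.
The unsyllabifiable consonants are /ð/; each receives one epenthetic vowel.

1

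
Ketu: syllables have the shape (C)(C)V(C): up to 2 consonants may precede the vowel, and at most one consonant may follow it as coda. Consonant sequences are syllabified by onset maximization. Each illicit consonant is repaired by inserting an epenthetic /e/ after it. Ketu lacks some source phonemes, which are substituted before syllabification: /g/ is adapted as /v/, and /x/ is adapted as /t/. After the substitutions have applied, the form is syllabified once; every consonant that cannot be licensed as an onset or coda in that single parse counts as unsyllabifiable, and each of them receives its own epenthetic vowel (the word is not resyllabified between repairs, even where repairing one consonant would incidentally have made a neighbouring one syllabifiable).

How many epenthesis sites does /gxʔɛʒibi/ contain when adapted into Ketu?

After substitution the input is /vtʔɛʒibi/.
The unsyllabifiable consonants are /v/; each receives one epenthetic vowel.

1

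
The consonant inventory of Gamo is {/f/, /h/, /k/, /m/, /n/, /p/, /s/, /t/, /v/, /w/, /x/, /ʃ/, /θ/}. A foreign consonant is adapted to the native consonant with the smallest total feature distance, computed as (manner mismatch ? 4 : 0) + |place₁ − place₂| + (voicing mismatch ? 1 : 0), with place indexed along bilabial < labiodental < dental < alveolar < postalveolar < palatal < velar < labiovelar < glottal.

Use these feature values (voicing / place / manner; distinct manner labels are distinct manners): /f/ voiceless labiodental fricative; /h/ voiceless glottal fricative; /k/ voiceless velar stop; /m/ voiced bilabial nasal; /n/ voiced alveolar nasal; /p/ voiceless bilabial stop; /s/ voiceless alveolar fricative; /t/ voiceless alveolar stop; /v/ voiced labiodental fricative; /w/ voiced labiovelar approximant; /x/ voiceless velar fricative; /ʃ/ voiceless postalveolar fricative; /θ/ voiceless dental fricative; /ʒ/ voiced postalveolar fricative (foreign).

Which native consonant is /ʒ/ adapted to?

/ʃ/ is closest: same manner (fricative), place distance 0 (postalveolar→postalveolar), voicing differs (+1); total 1. Next closest is /s/ at distance 2.

ʃ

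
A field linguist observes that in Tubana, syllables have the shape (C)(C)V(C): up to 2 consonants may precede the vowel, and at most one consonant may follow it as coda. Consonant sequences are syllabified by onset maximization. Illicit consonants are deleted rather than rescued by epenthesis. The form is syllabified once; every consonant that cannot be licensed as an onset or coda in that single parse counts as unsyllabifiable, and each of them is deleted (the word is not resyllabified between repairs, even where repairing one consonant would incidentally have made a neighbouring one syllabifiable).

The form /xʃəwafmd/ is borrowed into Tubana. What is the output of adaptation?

xʃəwaf

The consonants /m/, /d/ cannot be parsed into a legal (C)(C)V(C) syllable (at most one coda consonant is licensed; onsets may contain at most 2 consonants).
Deletion applies to /m/, /d/.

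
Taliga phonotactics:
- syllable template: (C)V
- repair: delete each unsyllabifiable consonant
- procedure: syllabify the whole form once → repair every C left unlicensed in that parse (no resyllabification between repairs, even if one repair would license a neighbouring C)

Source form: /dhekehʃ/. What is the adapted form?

Under (C)V, the unsyllabifiable consonants are /d/, /h/, /ʃ/ (no codas are permitted; onsets are limited to one consonant).
Deletion applies to /d/, /h/, /ʃ/.

heke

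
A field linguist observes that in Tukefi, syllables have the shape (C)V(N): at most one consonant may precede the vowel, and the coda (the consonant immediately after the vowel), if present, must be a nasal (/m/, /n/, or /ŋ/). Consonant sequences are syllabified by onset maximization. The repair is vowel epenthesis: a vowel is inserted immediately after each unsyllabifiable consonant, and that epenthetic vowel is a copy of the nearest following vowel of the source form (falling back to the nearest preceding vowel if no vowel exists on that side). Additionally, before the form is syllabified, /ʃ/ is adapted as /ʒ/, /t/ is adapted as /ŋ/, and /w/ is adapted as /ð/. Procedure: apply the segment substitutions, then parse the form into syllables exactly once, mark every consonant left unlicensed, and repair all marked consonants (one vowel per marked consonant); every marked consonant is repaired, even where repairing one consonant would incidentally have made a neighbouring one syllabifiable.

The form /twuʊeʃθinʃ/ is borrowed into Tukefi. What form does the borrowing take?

Substitution: /t/ → /ŋ/, /w/ → /ð/, /ʃ/ → /ʒ/, giving /ŋðuʊeʒθinʒ/.
Under (C)V(N), the unsyllabifiable consonants are /ŋ/, /ʒ/, /ʒ/ (only a nasal (/m/, /n/, or /ŋ/) is licensed in coda position; onsets are limited to one consonant).
Epenthesis after each stranded consonant: /ŋ/ → /ŋu/, /ʒ/ → /ʒi/, /ʒ/ → /ʒi/.

ŋuðuʊeʒiθinʒi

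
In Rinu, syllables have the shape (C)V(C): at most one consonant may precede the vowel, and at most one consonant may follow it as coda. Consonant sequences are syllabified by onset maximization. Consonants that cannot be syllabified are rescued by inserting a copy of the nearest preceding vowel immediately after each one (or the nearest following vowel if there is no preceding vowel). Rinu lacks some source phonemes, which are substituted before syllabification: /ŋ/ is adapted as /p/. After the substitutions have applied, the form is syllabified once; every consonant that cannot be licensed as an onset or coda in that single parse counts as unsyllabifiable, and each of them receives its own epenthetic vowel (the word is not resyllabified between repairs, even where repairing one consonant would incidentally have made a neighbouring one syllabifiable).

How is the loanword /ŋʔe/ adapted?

Substitution: /ŋ/ → /p/, giving /pʔe/.
The consonants /p/ cannot be parsed into a legal (C)V(C) syllable (at most one coda consonant is licensed; onsets are limited to one consonant).
Epenthesis after each stranded consonant: /p/ → /pe/.

peʔe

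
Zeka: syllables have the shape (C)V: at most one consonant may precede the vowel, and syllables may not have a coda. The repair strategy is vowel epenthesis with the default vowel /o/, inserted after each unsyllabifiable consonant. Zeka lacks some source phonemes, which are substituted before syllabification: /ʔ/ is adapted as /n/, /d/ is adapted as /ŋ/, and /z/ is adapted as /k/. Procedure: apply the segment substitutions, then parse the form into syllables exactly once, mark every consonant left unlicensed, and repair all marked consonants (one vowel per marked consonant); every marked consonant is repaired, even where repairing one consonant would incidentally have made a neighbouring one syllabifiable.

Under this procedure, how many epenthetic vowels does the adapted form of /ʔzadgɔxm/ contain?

4

After substitution the input is /nkaŋgɔxm/.
The unsyllabifiable consonants are /n/, /ŋ/, /x/, /m/; each receives one epenthetic vowel.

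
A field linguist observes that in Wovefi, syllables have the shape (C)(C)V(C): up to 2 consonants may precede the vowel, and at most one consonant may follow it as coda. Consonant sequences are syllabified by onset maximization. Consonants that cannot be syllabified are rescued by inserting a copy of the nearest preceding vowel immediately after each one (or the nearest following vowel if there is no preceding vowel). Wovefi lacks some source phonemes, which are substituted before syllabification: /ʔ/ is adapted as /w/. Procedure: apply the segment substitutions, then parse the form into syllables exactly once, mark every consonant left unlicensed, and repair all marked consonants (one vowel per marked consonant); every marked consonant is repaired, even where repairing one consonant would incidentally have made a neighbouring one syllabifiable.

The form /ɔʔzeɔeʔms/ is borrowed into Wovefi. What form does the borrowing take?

ɔwzeɔewmese

Substitution: /ʔ/ → /w/, giving /ɔwzeɔewms/.
Syllabifying with onset maximization leaves /m/, /s/ stranded (at most one coda consonant is licensed; onsets may contain at most 2 consonants).
Epenthesis after each stranded consonant: /m/ → /me/, /s/ → /se/.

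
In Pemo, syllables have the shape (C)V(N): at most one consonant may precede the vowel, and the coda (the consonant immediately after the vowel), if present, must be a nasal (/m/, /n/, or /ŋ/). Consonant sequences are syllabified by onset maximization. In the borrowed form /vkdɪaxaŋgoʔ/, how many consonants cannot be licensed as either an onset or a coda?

3

Syllabifying with onset maximization leaves /v/, /k/, /ʔ/ stranded (only a nasal (/m/, /n/, or /ŋ/) is licensed in coda position; onsets are limited to one consonant).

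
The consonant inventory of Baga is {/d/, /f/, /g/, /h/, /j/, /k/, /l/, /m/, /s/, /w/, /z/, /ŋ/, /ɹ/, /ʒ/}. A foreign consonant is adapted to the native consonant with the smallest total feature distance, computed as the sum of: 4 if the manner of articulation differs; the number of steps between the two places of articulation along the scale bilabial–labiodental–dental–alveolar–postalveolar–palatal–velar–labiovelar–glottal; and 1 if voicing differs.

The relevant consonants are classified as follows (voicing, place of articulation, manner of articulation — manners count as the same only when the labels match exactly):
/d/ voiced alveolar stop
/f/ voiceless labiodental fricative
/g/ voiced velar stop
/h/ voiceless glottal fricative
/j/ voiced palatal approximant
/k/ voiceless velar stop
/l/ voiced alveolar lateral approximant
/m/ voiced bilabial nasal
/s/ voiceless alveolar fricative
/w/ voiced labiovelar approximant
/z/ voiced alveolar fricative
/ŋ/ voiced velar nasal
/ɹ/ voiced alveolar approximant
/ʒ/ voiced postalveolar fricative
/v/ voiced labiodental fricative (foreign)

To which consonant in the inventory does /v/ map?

f

/f/ is closest: same manner (fricative), place distance 0 (labiodental→labiodental), voicing differs (+1); total 1. Next closest is /z/ at distance 2.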